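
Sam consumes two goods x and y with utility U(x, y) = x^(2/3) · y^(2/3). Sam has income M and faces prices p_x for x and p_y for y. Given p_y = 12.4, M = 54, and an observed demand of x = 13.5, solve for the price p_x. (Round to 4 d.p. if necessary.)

p_x = 2

Tangency: MRS = y/x = p_x/p_y.
So 2/3·p_y·y = 2/3·p_x·x; combined with the budget, a share 0.5 of income goes to x.
Demand: x*(p_x,p_y,M) = 0.5·M/p_x and y* = 0.5·M/p_y.
Set x* = 13.5 in the demand function and solve for p_x: p_x = 2.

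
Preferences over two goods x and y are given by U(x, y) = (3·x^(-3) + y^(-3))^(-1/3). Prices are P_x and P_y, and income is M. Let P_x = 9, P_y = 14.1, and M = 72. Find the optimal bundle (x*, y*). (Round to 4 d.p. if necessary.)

x* = 3.8759, y* = 2.6324

MRS = MU_x/MU_y = 3·(y/x)^(4). Set equal to P_x/P_y.
Hence y/x = ((1/3)·P_x/P_y)^(1/(4)), i.e. raised to the 0.25 power.
Substitute y = (y/x)·x into the budget: x* = M/(P_x + P_y·(y/x)).
Numerically y/x = 0.679165, so x* = 72/(9 + 14.1·0.679165) = 3.8759 and y* = 0.679165·3.8759 = 2.6324.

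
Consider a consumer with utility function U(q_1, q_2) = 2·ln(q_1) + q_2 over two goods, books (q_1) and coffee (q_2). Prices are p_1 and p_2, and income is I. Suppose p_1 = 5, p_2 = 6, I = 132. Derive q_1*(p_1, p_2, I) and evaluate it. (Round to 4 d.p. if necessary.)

q_1* = 2.4

MU_q_1 = 2/q_1, MU_q_2 = 1. Tangency: 2/q_1 = p_1/p_2.
So q_1*(p_1,p_2) = 2·p_2/p_1, independent of income; and q_2* = (I − 2·p_2)/p_2.
At the given prices: q_1* = 2·6/5 = 2.4.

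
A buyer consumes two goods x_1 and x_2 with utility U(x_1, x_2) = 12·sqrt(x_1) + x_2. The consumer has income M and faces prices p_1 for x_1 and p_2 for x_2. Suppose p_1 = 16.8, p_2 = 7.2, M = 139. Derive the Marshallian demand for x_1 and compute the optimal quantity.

x_1* = 6.6122

Solve: √x_1 = 6·p_2/p_1, so x_1*(p_1,p_2) = (6·p_2/p_1)², and x_2* = (M − p_1·x_1*)/p_2.
Plugging in: x_1* = (6·7.2/16.8)² = 6.6122.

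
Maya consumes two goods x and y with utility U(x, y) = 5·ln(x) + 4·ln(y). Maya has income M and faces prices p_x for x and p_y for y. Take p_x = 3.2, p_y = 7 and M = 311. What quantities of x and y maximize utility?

Tangency: MRS = (5/4)·y/x = p_x/p_y.
So 5·p_y·y = 4·p_x·x; combined with the budget, a share 5/9 of income goes to x.
Demand: x*(p_x,p_y,M) = 5/9·M/p_x and y* = 4/9·M/p_y.
At p_x=3.2, p_y=7, M=311: x* = 5/9·311/3.2 = 53.9931, y* = 19.746.

x* = 53.9931, y* = 19.746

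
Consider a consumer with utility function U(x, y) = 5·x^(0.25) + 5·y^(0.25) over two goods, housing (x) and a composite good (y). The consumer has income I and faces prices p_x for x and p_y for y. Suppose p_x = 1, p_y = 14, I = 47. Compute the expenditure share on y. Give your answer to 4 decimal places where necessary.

share on y = 0.2932

MU_x ∝ 5·x^(-0.75), MU_y ∝ 5·y^(-0.75), so MRS = (y/x)^(0.75) = p_x/p_y.
Solve for the ratio: y/x = [p_x/p_y]^(4/3).
With the ratio pinned down, the budget gives x* = I/(p_x + p_y·(y/x)) and y* = (y/x)·x*.
Numerically y/x = 0.029637, so x* = 47/(1 + 14·0.029637) = 33.2176 and y* = 0.029637·33.2176 = 0.9845.
Expenditure on y: 14·0.9845 = 13.7824; share = 0.2932.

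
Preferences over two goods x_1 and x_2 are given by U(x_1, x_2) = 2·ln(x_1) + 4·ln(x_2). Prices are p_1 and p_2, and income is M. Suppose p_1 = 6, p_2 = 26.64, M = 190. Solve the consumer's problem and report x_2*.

x_2* = 4.7548

Tangency: MRS = (1/2)·x_2/x_1 = p_1/p_2.
So 2·p_2·x_2 = 4·p_1·x_1; combined with the budget, a share 1/3 of income goes to x_1.
Demand: x_1*(p_1,p_2,M) = 1/3·M/p_1 and x_2* = 2/3·M/p_2.
At p_1=6, p_2=26.64, M=190: x_2* = 2/3·190/26.64 = 4.7548.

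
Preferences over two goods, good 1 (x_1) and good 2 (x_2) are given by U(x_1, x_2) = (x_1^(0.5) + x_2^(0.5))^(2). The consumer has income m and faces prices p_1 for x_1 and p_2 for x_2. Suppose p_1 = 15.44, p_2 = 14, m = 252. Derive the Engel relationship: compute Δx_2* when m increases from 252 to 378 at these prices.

Δx_2* = 4.7201

From the CES first-order condition, (x_2/x_1)^(0.5) = p_1/p_2.
Solve for the ratio: x_2/x_1 = [p_1/p_2]^(2).
Substitute x_2 = (x_2/x_1)·x_1 into the budget: x_1* = m/(p_1 + p_2·(x_2/x_1)).
Numerically x_2/x_1 = 1.216294, so x_1* = 252/(15.44 + 14·1.216294) = 7.7615 and x_2* = 1.216294·7.7615 = 9.4402.
At m' = 378: x_2* = 14.1603. Change: 14.1603 − 9.4402 = 4.7201.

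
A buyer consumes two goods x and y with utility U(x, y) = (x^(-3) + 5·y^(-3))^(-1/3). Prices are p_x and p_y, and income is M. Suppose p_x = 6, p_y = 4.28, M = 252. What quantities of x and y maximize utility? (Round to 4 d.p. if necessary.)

From the CES first-order condition, (1/5)·(y/x)^(4) = p_x/p_y.
Solve for the ratio: y/x = [5·p_x/p_y]^(0.25).
With the ratio pinned down, the budget gives x* = M/(p_x + p_y·(y/x)) and y* = (y/x)·x*.
Numerically y/x = 1.627119, so x* = 252/(6 + 4.28·1.627119) = 19.4383 and y* = 1.627119·19.4383 = 31.6285.

x* = 19.4383, y* = 31.6285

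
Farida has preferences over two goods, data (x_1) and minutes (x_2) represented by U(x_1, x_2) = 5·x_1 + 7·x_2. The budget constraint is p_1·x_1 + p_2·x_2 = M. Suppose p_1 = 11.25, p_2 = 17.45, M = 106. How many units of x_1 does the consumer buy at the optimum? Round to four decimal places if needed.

Perfect substitutes: compare marginal utility per dollar. 5/p_1 vs 7/p_2 → 0.4444 vs 0.4011.
x_1 gives more utility per dollar, so spend all income on x_1: x_1* = M/p_1, x_2* = 0.
Numerically: x_1* = 9.4222, x_2* = 0.

x_1* = 9.4222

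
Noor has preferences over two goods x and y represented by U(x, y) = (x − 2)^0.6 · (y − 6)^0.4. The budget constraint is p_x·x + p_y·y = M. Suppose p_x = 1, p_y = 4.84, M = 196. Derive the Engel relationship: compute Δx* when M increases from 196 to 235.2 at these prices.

Δx* = 23.52

MRS = (3/2)·(y−6)/(x−2). Tangency with p_x/p_y gives y−6 = (2/3)·(p_x/p_y)·(x−2).
Substituting into the budget: x* = 2 + 0.6·(M − 2·p_x − 6·p_y)/p_x, and y* = 6 + 0.4·(…)/p_y.
Discretionary income = 196 − 2·1 − 6·4.84 = 164.96; x* = 2 + 0.6·164.96/1 = 100.976.
At M' = 235.2: x* = 124.496. Change: 124.496 − 100.976 = 23.52.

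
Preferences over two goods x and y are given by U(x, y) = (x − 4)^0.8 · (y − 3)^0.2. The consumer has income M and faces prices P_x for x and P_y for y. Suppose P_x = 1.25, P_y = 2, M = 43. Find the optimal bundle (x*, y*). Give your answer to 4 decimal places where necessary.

x* = 24.48, y* = 6.2

This is Cobb-Douglas in (x−4, y−3): tangency gives 0.8·P_y·(y−3) = 0.2·P_x·(x−4).
After buying the subsistence bundle (4, 3), a share 0.8 of the remaining income goes to x: x* = 4 + 0.8·(M − 4P_x − 3P_y)/P_x.
Discretionary income = 43 − 4·1.25 − 3·2 = 32; x* = 4 + 0.8·32/1.25 = 24.48; y* = 3 + 0.2·32/2 = 6.2.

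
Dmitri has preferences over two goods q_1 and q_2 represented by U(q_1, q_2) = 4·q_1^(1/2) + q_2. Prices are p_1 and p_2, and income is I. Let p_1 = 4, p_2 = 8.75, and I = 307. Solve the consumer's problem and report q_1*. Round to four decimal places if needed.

q_1* = 19.1406

Utility is quasi-linear in q_2; the FOC for q_1 is 2/√q_1 = p_1/p_2.
Solve: √q_1 = 2·p_2/p_1, so q_1*(p_1,p_2) = (2·p_2/p_1)², and q_2* = (I − p_1·q_1*)/p_2.
Plugging in: q_1* = (2·8.75/4)² = 19.1406.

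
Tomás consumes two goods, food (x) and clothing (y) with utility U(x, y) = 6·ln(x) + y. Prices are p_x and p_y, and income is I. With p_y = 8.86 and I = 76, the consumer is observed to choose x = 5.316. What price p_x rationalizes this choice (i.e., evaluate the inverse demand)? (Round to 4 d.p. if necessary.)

MU_x = 6/x, MU_y = 1. Tangency: 6/x = p_x/p_y.
So x*(p_x,p_y) = 6·p_y/p_x, independent of income; and y* = (I − 6·p_y)/p_y.
Set x* = 5.316 in the demand function and solve for p_x: p_x = 10.

p_x = 10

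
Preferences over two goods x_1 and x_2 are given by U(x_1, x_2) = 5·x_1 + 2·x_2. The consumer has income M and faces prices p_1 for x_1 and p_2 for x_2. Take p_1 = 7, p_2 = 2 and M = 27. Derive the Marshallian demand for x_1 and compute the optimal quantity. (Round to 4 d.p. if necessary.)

x_1* = 0

Perfect substitutes: compare marginal utility per dollar. 5/p_1 vs 2/p_2 → 0.7143 vs 1.
x_2 gives more utility per dollar, so spend all income on x_2: x_2* = M/p_2, x_1* = 0.
Numerically: x_1* = 0, x_2* = 13.5.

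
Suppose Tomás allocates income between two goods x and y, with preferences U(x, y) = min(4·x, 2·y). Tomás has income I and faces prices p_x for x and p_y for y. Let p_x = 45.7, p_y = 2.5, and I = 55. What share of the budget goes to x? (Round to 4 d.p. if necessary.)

Leontief preferences: the optimum is at the kink where x/2 = y/4, i.e. y = 2·x.
Budget: p_x·x + p_y·2·x = I, so (2·p_x + 4·p_y)·x = 2·I.
Demand: x*(p_x,p_y,I) = 2·I/(2·p_x + 4·p_y), y* = 4·I/(2·p_x + 4·p_y).
Here 2·45.7 + 4·2.5 = 101.4, giving x* = 1.0848 and y* = 2.1696.
Expenditure on x: 45.7·1.0848 = 49.5759; share = 0.9014.

share on x = 0.9014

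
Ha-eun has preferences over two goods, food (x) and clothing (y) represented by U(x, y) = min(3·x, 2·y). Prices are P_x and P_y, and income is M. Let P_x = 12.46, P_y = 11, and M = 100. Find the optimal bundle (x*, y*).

Leontief preferences: the optimum is at the kink where x/2 = y/3, i.e. y = (3/2)·x.
Budget: P_x·x + P_y·(3/2)·x = M, so (2·P_x + 3·P_y)·x = 2·M.
Demand: x*(P_x,P_y,M) = 2·M/(2·P_x + 3·P_y), y* = 3·M/(2·P_x + 3·P_y).
Here 2·12.46 + 3·11 = 57.92, giving x* = 3.453 and y* = 5.1796.

x* = 3.453, y* = 5.1796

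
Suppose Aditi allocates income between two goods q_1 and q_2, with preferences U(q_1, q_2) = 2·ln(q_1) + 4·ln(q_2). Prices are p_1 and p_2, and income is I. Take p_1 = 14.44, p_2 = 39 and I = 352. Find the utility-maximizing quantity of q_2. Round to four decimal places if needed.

Tangency: MRS = (1/2)·q_2/q_1 = p_1/p_2.
Rearranging, p_2·q_2 = 2·p_1·q_1. Substituting into the budget gives p_1·q_1·(1 + 2) = I.
Demand: q_1*(p_1,p_2,I) = 1/3·I/p_1 and q_2* = 2/3·I/p_2.
At p_1=14.44, p_2=39, I=352: q_2* = 2/3·352/39 = 6.0171.

q_2* = 6.0171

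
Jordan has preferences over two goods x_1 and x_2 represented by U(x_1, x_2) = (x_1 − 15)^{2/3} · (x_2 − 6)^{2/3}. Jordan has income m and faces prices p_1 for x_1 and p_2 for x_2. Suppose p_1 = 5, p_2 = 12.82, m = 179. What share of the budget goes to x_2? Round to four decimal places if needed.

This is Cobb-Douglas in (x_1−15, x_2−6): tangency gives 2/3·p_2·(x_2−6) = 2/3·p_1·(x_1−15).
After buying the subsistence bundle (15, 6), a share 0.5 of the remaining income goes to x_1: x_1* = 15 + 0.5·(m − 15p_1 − 6p_2)/p_1.
Discretionary income = 179 − 15·5 − 6·12.82 = 27.08; x_1* = 15 + 0.5·27.08/5 = 17.708; x_2* = 6 + 0.5·27.08/12.82 = 7.0562.
Expenditure on x_2: 12.82·7.0562 = 90.46; share = 0.5054.

share on x_2 = 0.5054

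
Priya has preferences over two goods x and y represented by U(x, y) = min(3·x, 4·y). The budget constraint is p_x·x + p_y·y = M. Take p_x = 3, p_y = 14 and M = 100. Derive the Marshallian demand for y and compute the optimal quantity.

Leontief preferences: the optimum is at the kink where x/4 = y/3, i.e. y = (3/4)·x.
Budget: p_x·x + p_y·(3/4)·x = M, so (4·p_x + 3·p_y)·x = 4·M.
Demand: x*(p_x,p_y,M) = 4·M/(4·p_x + 3·p_y), y* = 3·M/(4·p_x + 3·p_y).
Here 4·3 + 3·14 = 54, giving y* = 5.5556.

y* = 5.5556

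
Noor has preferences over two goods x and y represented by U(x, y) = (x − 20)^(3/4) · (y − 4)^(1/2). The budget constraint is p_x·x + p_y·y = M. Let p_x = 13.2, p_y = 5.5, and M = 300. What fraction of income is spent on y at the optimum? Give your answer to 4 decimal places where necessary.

share on y = 0.092

Let x' = x−20, y' = y−4. MRS = (3/2)·y'/x' = p_x/p_y.
After buying the subsistence bundle (20, 4), a share 0.6 of the remaining income goes to x: x* = 20 + 0.6·(M − 20p_x − 4p_y)/p_x.
Discretionary income = 300 − 20·13.2 − 4·5.5 = 14; x* = 20 + 0.6·14/13.2 = 20.6364; y* = 4 + 0.4·14/5.5 = 5.0182.
Expenditure on y: 5.5·5.0182 = 27.6; share = 0.092.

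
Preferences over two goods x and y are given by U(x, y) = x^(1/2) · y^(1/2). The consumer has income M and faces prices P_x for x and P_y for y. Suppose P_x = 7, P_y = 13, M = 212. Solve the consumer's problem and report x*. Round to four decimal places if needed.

At P_x=7, P_y=13, M=212: x* = 0.5·212/7 = 15.1429.

x* = 15.1429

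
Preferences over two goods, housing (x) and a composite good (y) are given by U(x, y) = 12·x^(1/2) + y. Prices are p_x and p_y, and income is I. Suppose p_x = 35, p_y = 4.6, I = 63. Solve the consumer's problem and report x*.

MU_x = 6/√x, MU_y = 1. Tangency: 6/√x = p_x/p_y.
Thus x* = (6·p_y/p_x)² — independent of I — with the rest of income spent on y.
Plugging in: x* = (6·4.6/35)² = 0.6218.

x* = 0.6218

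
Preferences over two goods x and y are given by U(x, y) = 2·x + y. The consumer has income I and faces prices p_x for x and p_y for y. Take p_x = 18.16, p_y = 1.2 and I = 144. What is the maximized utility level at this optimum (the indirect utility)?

V = 120

Linear utility — the consumer picks whichever good has higher MU/price: 2/18.16 = 0.1101 vs 1/1.2 = 0.8333.
y gives more utility per dollar, so spend all income on y: y* = I/p_y, x* = 0.
Numerically: x* = 0, y* = 120.
Utility at the optimum: U(0, 120) = 120.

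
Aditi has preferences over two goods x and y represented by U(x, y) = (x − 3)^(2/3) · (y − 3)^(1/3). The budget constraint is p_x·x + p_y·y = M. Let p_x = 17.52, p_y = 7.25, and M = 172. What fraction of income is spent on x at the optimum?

share on x = 0.6842

MRS = 2·(y−3)/(x−3). Tangency with p_x/p_y gives y−3 = (1/2)·(p_x/p_y)·(x−3).
Substituting into the budget: x* = 3 + 2/3·(M − 3·p_x − 3·p_y)/p_x, and y* = 3 + 1/3·(…)/p_y.
Discretionary income = 172 − 3·17.52 − 3·7.25 = 97.69; x* = 3 + 2/3·97.69/17.52 = 6.7173; y* = 3 + 1/3·97.69/7.25 = 7.4915.
Expenditure on x: 17.52·6.7173 = 117.6867; share = 0.6842.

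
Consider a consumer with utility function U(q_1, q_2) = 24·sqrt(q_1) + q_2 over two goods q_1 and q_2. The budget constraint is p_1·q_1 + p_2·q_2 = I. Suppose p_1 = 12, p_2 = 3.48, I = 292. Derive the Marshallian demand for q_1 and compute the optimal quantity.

MU_q_1 = 12/√q_1, MU_q_2 = 1. Tangency: 12/√q_1 = p_1/p_2.
Thus q_1* = (12·p_2/p_1)² — independent of I — with the rest of income spent on q_2.
Plugging in: q_1* = (12·3.48/12)² = 12.1104.

q_1* = 12.1104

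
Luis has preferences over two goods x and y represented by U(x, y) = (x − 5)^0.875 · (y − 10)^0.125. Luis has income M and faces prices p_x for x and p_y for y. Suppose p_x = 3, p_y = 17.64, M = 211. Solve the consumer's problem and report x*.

x* = 10.7167

This is Cobb-Douglas in (x−5, y−10): tangency gives 0.875·p_y·(y−10) = 0.125·p_x·(x−5).
Substituting into the budget: x* = 5 + 0.875·(M − 5·p_x − 10·p_y)/p_x, and y* = 10 + 0.125·(…)/p_y.
Discretionary income = 211 − 5·3 − 10·17.64 = 19.6; x* = 5 + 0.875·19.6/3 = 10.7167.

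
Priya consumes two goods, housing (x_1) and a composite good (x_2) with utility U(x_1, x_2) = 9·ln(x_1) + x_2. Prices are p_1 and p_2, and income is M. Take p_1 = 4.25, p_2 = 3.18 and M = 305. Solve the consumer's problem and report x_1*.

Set MRS = p_1/p_2: (9/x_1)/1 = p_1/p_2.
So x_1*(p_1,p_2) = 9·p_2/p_1, independent of income; and x_2* = (M − 9·p_2)/p_2.
At the given prices: x_1* = 9·3.18/4.25 = 6.7341.

x_1* = 6.7341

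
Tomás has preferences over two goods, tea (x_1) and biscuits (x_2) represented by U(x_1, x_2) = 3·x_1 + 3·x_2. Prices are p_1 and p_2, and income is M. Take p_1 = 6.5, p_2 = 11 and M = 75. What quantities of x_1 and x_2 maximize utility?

x_1* = 11.5385, x_2* = 0

Linear utility — the consumer picks whichever good has higher MU/price: 3/6.5 = 0.4615 vs 3/11 = 0.2727.
x_1 gives more utility per dollar, so spend all income on x_1: x_1* = M/p_1, x_2* = 0.
Numerically: x_1* = 11.5385, x_2* = 0.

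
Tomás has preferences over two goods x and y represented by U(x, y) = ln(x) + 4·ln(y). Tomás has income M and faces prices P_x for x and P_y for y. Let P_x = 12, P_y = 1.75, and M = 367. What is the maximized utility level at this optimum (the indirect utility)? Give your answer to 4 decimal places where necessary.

Tangency: MRS = (1/4)·y/x = P_x/P_y.
So P_y·y = 4·P_x·x; combined with the budget, a share 0.2 of income goes to x.
Demand: x*(P_x,P_y,M) = 0.2·M/P_x and y* = 0.8·M/P_y.
At P_x=12, P_y=1.75, M=367: x* = 0.2·367/12 = 6.1167, y* = 167.7714.
Utility at the optimum: U(6.1167, 167.7714) = 22.3014.

V = 22.3014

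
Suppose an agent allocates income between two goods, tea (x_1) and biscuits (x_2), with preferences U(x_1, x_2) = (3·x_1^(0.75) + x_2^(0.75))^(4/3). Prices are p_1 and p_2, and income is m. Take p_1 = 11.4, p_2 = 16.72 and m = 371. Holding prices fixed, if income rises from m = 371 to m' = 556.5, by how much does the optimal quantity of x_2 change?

Δx_2* = 0.0432

MU_x_1 ∝ 3·x_1^(-0.25), MU_x_2 ∝ x_2^(-0.25), so MRS = 3·(x_2/x_1)^(0.25) = p_1/p_2.
Hence x_2/x_1 = ((1/3)·p_1/p_2)^(1/(0.25)), i.e. raised to the 4 power.
Substitute x_2 = (x_2/x_1)·x_1 into the budget: x_1* = m/(p_1 + p_2·(x_2/x_1)).
Numerically x_2/x_1 = 0.002668, so x_1* = 371/(11.4 + 16.72·0.002668) = 32.417 and x_2* = 0.002668·32.417 = 0.0865.
At m' = 556.5: x_2* = 0.1297. Change: 0.1297 − 0.0865 = 0.0432.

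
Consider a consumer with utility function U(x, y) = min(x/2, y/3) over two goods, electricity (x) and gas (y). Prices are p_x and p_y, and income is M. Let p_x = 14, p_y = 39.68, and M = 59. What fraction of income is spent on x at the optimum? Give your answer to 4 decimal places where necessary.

Demand: x*(p_x,p_y,M) = 2·M/(2·p_x + 3·p_y), y* = 3·M/(2·p_x + 3·p_y).
Here 2·14 + 3·39.68 = 147.04, giving x* = 0.8025 and y* = 1.2038.
Expenditure on x: 14·0.8025 = 11.235; share = 0.1904.

share on x = 0.1904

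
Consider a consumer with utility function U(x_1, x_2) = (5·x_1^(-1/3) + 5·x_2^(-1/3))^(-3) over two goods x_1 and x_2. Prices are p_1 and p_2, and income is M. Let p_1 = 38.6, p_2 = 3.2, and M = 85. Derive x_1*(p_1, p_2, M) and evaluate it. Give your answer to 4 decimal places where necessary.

MU_x_1 ∝ 5·x_1^(-4/3), MU_x_2 ∝ 5·x_2^(-4/3), so MRS = (x_2/x_1)^(4/3) = p_1/p_2.
Hence x_2/x_1 = (p_1/p_2)^(1/(4/3)), i.e. raised to the 0.75 power.
Substitute x_2 = (x_2/x_1)·x_1 into the budget: x_1* = M/(p_1 + p_2·(x_2/x_1)).
Numerically x_2/x_1 = 6.472588, so x_1* = 85/(38.6 + 3.2·6.472588) = 1.4331.

x_1* = 1.4331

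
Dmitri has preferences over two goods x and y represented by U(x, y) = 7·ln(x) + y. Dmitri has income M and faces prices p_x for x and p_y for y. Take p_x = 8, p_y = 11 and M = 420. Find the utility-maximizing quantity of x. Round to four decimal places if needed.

x* = 9.625

Set MRS = p_x/p_y: (7/x)/1 = p_x/p_y.
So x*(p_x,p_y) = 7·p_y/p_x, independent of income; and y* = (M − 7·p_y)/p_y.
At the given prices: x* = 7·11/8 = 9.625.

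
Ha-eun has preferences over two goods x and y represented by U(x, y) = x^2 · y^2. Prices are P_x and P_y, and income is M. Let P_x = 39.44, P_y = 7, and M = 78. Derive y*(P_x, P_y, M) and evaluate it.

MU_x/MU_y = (2·y)/(2·x); tangency sets this equal to P_x/P_y.
Rearranging, P_y·y = P_x·x. Substituting into the budget gives P_x·x·(1 + 1) = M.
Demand: x*(P_x,P_y,M) = 0.5·M/P_x and y* = 0.5·M/P_y.
At P_x=39.44, P_y=7, M=78: y* = 0.5·78/7 = 5.5714.

y* = 5.5714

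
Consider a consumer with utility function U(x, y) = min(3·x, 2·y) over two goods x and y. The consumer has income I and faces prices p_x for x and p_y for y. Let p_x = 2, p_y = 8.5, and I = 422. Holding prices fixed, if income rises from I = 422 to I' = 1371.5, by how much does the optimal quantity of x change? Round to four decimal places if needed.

Δx* = 64.3729

Here 2·2 + 3·8.5 = 29.5, giving x* = 28.6102.
At I' = 1371.5: x* = 92.9831. Change: 92.9831 − 28.6102 = 64.3729.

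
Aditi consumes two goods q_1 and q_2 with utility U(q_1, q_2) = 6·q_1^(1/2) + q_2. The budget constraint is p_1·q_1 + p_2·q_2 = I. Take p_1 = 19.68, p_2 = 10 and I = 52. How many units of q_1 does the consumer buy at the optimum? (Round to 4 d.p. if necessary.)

Utility is quasi-linear in q_2; the FOC for q_1 is 3/√q_1 = p_1/p_2.
Solve: √q_1 = 3·p_2/p_1, so q_1*(p_1,p_2) = (3·p_2/p_1)², and q_2* = (I − p_1·q_1*)/p_2.
Plugging in: q_1* = (3·10/19.68)² = 2.3238.

q_1* = 2.3238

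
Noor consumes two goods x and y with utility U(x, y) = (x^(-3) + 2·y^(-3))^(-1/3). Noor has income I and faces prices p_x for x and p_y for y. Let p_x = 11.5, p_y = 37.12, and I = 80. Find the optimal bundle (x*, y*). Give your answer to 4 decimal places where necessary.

MRS = MU_x/MU_y = (1/2)·(y/x)^(4). Set equal to p_x/p_y.
Solve for the ratio: y/x = [2·p_x/p_y]^(0.25).
With the ratio pinned down, the budget gives x* = I/(p_x + p_y·(y/x)) and y* = (y/x)·x*.
Numerically y/x = 0.887217, so x* = 80/(11.5 + 37.12·0.887217) = 1.8004 and y* = 0.887217·1.8004 = 1.5974.

x* = 1.8004, y* = 1.5974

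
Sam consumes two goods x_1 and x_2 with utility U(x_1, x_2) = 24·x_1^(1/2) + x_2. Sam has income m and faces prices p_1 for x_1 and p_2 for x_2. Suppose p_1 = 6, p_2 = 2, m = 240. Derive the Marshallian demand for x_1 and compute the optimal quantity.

x_1* = 16

Set MRS = p_1/p_2: 12·x_1^(−1/2) = p_1/p_2.
Thus x_1* = (12·p_2/p_1)² — independent of m — with the rest of income spent on x_2.
Plugging in: x_1* = (12·2/6)² = 16.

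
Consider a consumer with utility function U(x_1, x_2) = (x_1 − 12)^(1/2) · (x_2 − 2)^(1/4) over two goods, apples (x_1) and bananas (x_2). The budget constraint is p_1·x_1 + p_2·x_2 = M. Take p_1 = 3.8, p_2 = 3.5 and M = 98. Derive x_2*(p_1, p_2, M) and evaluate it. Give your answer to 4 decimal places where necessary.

MRS = 2·(x_2−2)/(x_1−12). Tangency with p_1/p_2 gives x_2−2 = (1/2)·(p_1/p_2)·(x_1−12).
After buying the subsistence bundle (12, 2), a share 2/3 of the remaining income goes to x_1: x_1* = 12 + 2/3·(M − 12p_1 − 2p_2)/p_1.
Discretionary income = 98 − 12·3.8 − 2·3.5 = 45.4; x_2* = 2 + 1/3·45.4/3.5 = 6.3238.

x_2* = 6.3238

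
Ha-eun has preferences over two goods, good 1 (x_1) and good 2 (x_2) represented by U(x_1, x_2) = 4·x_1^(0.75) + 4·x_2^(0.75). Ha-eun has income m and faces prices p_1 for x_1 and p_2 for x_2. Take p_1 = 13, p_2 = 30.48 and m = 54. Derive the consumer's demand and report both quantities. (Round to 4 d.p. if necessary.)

From the CES first-order condition, (x_2/x_1)^(0.25) = p_1/p_2.
Solve for the ratio: x_2/x_1 = [p_1/p_2]^(4).
Substitute x_2 = (x_2/x_1)·x_1 into the budget: x_1* = m/(p_1 + p_2·(x_2/x_1)).
Numerically x_2/x_1 = 0.033091, so x_1* = 54/(13 + 30.48·0.033091) = 3.8548 and x_2* = 0.033091·3.8548 = 0.1276.

x_1* = 3.8548, x_2* = 0.1276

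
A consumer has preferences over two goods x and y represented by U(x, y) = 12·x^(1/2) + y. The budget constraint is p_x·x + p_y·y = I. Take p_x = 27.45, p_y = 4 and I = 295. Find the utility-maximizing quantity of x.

Set MRS = p_x/p_y: 6·x^(−1/2) = p_x/p_y.
Thus x* = (6·p_y/p_x)² — independent of I — with the rest of income spent on y.
Plugging in: x* = (6·4/27.45)² = 0.7644.

x* = 0.7644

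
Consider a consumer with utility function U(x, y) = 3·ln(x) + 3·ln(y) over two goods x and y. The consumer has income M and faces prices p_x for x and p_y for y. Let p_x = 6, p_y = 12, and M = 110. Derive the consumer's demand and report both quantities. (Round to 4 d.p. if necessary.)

Tangency: MRS = y/x = p_x/p_y.
So 3·p_y·y = 3·p_x·x; combined with the budget, a share 0.5 of income goes to x.
Demand: x*(p_x,p_y,M) = 0.5·M/p_x and y* = 0.5·M/p_y.
At p_x=6, p_y=12, M=110: x* = 0.5·110/6 = 9.1667, y* = 4.5833.

x* = 9.1667, y* = 4.5833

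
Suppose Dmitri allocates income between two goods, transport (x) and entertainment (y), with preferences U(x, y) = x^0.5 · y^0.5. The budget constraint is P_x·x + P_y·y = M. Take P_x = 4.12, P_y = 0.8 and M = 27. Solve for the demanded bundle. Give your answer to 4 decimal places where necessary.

MU_x/MU_y = (0.5·y)/(0.5·x); tangency sets this equal to P_x/P_y.
So 0.5·P_y·y = 0.5·P_x·x; combined with the budget, a share 0.5 of income goes to x.
Demand: x*(P_x,P_y,M) = 0.5·M/P_x and y* = 0.5·M/P_y.
At P_x=4.12, P_y=0.8, M=27: x* = 0.5·27/4.12 = 3.2767, y* = 16.875.

x* = 3.2767, y* = 16.875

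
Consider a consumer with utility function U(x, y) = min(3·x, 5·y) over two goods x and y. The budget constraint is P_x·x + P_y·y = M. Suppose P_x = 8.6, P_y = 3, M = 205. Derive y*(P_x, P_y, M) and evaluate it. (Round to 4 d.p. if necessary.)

y* = 11.8269

With perfect complements, no substitution: consume in ratio x:y = 5:3.
Budget: P_x·x + P_y·(3/5)·x = M, so (5·P_x + 3·P_y)·x = 5·M.
Demand: x*(P_x,P_y,M) = 5·M/(5·P_x + 3·P_y), y* = 3·M/(5·P_x + 3·P_y).
Here 5·8.6 + 3·3 = 52, giving y* = 11.8269.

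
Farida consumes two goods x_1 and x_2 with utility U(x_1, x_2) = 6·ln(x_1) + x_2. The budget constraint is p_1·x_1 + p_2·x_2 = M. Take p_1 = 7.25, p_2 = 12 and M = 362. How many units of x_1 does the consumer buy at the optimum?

x_1* = 9.931

So x_1*(p_1,p_2) = 6·p_2/p_1, independent of income; and x_2* = (M − 6·p_2)/p_2.
At the given prices: x_1* = 6·12/7.25 = 9.931.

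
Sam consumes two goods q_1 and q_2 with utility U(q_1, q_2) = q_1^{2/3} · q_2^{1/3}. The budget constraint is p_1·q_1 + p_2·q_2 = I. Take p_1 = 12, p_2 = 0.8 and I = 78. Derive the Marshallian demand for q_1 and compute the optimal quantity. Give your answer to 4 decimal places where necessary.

q_1* = 4.3333

Demand: q_1*(p_1,p_2,I) = 2/3·I/p_1 and q_2* = 1/3·I/p_2.
At p_1=12, p_2=0.8, I=78: q_1* = 2/3·78/12 = 4.3333.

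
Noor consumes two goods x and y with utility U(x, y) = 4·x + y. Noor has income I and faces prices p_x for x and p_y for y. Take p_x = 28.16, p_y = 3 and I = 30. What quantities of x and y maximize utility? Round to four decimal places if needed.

x* = 0, y* = 10

y gives more utility per dollar, so spend all income on y: y* = I/p_y, x* = 0.
Numerically: x* = 0, y* = 10.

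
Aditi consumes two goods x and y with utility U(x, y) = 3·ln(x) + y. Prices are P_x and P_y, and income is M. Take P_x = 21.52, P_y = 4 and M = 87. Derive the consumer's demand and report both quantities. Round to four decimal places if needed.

MU_x = 3/x, MU_y = 1. Tangency: 3/x = P_x/P_y.
So x*(P_x,P_y) = 3·P_y/P_x, independent of income; and y* = (M − 3·P_y)/P_y.
At the given prices: x* = 3·4/21.52 = 0.5576, and y* = 18.75.

x* = 0.5576, y* = 18.75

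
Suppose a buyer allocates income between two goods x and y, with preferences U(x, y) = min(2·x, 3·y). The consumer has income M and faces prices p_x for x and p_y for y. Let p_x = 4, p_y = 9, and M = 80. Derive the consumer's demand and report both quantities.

x* = 8, y* = 5.3333

Leontief preferences: the optimum is at the kink where x/3 = y/2, i.e. y = (2/3)·x.
Budget: p_x·x + p_y·(2/3)·x = M, so (3·p_x + 2·p_y)·x = 3·M.
Demand: x*(p_x,p_y,M) = 3·M/(3·p_x + 2·p_y), y* = 2·M/(3·p_x + 2·p_y).
Here 3·4 + 2·9 = 30, giving x* = 8 and y* = 5.3333.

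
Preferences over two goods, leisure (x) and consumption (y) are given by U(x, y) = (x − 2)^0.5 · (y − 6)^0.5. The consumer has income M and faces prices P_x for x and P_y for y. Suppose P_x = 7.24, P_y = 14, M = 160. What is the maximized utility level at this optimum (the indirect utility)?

V = 3.0553

MRS = (y−6)/(x−2). Tangency with P_x/P_y gives y−6 = (P_x/P_y)·(x−2).
After buying the subsistence bundle (2, 6), a share 0.5 of the remaining income goes to x: x* = 2 + 0.5·(M − 2P_x − 6P_y)/P_x.
Discretionary income = 160 − 2·7.24 − 6·14 = 61.52; x* = 2 + 0.5·61.52/7.24 = 6.2486; y* = 6 + 0.5·61.52/14 = 8.1971.
Utility at the optimum: U(6.2486, 8.1971) = 3.0553.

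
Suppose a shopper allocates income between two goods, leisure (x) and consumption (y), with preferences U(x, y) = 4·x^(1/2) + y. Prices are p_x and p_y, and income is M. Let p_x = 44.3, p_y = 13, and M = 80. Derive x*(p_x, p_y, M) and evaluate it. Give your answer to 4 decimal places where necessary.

x* = 0.3445

Set MRS = p_x/p_y: 2·x^(−1/2) = p_x/p_y.
Solve: √x = 2·p_y/p_x, so x*(p_x,p_y) = (2·p_y/p_x)², and y* = (M − p_x·x*)/p_y.
Plugging in: x* = (2·13/44.3)² = 0.3445.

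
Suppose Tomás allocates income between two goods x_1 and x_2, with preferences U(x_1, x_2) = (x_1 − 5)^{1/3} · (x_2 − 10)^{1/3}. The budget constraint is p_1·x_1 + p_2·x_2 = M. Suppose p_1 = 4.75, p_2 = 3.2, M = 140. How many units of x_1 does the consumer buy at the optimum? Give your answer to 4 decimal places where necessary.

x_1* = 13.8684

Let x_1' = x_1−5, x_2' = x_2−10. MRS = x_2'/x_1' = p_1/p_2.
After buying the subsistence bundle (5, 10), a share 0.5 of the remaining income goes to x_1: x_1* = 5 + 0.5·(M − 5p_1 − 10p_2)/p_1.
Discretionary income = 140 − 5·4.75 − 10·3.2 = 84.25; x_1* = 5 + 0.5·84.25/4.75 = 13.8684.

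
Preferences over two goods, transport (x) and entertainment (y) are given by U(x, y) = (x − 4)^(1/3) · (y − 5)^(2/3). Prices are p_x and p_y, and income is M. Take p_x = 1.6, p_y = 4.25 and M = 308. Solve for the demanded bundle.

This is Cobb-Douglas in (x−4, y−5): tangency gives 1/3·p_y·(y−5) = 2/3·p_x·(x−4).
After buying the subsistence bundle (4, 5), a share 1/3 of the remaining income goes to x: x* = 4 + 1/3·(M − 4p_x − 5p_y)/p_x.
Discretionary income = 308 − 4·1.6 − 5·4.25 = 280.35; x* = 4 + 1/3·280.35/1.6 = 62.4062; y* = 5 + 2/3·280.35/4.25 = 48.9765.

x* = 62.4062, y* = 48.9765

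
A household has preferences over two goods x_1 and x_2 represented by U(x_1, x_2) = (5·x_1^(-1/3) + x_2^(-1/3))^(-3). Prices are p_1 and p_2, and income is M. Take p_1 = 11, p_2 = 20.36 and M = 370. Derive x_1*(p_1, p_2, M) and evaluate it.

MRS = MU_x_1/MU_x_2 = 5·(x_2/x_1)^(4/3). Set equal to p_1/p_2.
Solve for the ratio: x_2/x_1 = [(1/5)·p_1/p_2]^(0.75).
With the ratio pinned down, the budget gives x_1* = M/(p_1 + p_2·(x_2/x_1)) and x_2* = (x_2/x_1)·x_1*.
Numerically x_2/x_1 = 0.188466, so x_1* = 370/(11 + 20.36·0.188466) = 24.9374.

x_1* = 24.9374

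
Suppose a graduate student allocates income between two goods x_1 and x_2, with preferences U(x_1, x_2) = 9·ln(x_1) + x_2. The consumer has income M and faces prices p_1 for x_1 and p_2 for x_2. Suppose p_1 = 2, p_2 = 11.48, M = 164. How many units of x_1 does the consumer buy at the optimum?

Set MRS = p_1/p_2: (9/x_1)/1 = p_1/p_2.
So x_1*(p_1,p_2) = 9·p_2/p_1, independent of income; and x_2* = (M − 9·p_2)/p_2.
At the given prices: x_1* = 9·11.48/2 = 51.66.

x_1* = 51.66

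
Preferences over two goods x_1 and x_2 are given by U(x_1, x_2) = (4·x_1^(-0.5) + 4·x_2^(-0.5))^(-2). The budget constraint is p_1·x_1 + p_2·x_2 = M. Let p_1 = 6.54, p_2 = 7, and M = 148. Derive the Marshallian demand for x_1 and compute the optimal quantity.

x_1* = 11.1868

With the ratio pinned down, the budget gives x_1* = M/(p_1 + p_2·(x_2/x_1)) and x_2* = (x_2/x_1)·x_1*.
Numerically x_2/x_1 = 0.955696, so x_1* = 148/(6.54 + 7·0.955696) = 11.1868.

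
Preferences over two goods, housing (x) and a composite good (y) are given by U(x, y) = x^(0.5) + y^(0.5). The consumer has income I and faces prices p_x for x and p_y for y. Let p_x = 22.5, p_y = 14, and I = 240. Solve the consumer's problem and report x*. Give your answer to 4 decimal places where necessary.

From the CES first-order condition, (y/x)^(0.5) = p_x/p_y.
Solve for the ratio: y/x = [p_x/p_y]^(2).
Substitute y = (y/x)·x into the budget: x* = I/(p_x + p_y·(y/x)).
Numerically y/x = 2.582908, so x* = 240/(22.5 + 14·2.582908) = 4.0913.

x* = 4.0913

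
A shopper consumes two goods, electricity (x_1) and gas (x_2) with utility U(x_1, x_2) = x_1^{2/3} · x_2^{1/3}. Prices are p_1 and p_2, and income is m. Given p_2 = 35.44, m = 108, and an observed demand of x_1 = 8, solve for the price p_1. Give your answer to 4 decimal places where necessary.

MU_x_1/MU_x_2 = (2/3·x_2)/(1/3·x_1); tangency sets this equal to p_1/p_2.
Rearranging, p_2·x_2 = (1/2)·p_1·x_1. Substituting into the budget gives p_1·x_1·(1 + (1/2)) = m.
Demand: x_1*(p_1,p_2,m) = 2/3·m/p_1 and x_2* = 1/3·m/p_2.
Set x_1* = 8 in the demand function and solve for p_1: p_1 = 9.

p_1 = 9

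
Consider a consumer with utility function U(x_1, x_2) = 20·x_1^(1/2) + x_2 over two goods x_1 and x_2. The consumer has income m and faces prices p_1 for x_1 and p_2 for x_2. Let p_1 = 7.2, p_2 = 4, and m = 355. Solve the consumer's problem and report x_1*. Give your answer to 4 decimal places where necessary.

x_1* = 30.8642

Set MRS = p_1/p_2: 10·x_1^(−1/2) = p_1/p_2.
Thus x_1* = (10·p_2/p_1)² — independent of m — with the rest of income spent on x_2.
Plugging in: x_1* = (10·4/7.2)² = 30.8642.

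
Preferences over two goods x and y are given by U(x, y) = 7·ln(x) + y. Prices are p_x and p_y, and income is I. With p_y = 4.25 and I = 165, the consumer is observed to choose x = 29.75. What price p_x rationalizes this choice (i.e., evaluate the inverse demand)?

p_x = 1

MU_x = 7/x, MU_y = 1. Tangency: 7/x = p_x/p_y.
So x*(p_x,p_y) = 7·p_y/p_x, independent of income; and y* = (I − 7·p_y)/p_y.
Set x* = 29.75 in the demand function and solve for p_x: p_x = 1.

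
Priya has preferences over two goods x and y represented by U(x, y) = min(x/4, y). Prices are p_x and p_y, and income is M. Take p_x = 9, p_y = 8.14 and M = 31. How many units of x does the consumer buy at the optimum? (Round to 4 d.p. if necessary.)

With perfect complements, no substitution: consume in ratio x:y = 4:1.
Budget: p_x·x + p_y·(1/4)·x = M, so (4·p_x + p_y)·x = 4·M.
Demand: x*(p_x,p_y,M) = 4·M/(4·p_x + p_y), y* = M/(4·p_x + p_y).
Here 4·9 + 8.14 = 44.14, giving x* = 2.8092.

x* = 2.8092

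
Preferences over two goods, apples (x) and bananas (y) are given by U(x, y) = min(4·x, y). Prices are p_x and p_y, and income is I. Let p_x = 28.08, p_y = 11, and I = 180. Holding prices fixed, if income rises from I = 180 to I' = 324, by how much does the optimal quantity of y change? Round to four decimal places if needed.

Δy* = 7.9911

Leontief preferences: the optimum is at the kink where x/1 = y/4, i.e. y = 4·x.
Budget: p_x·x + p_y·4·x = I, so (p_x + 4·p_y)·x = I.
Demand: x*(p_x,p_y,I) = I/(p_x + 4·p_y), y* = 4·I/(p_x + 4·p_y).
Here 28.08 + 4·11 = 72.08, giving y* = 9.9889.
At I' = 324: y* = 17.98. Change: 17.98 − 9.9889 = 7.9911.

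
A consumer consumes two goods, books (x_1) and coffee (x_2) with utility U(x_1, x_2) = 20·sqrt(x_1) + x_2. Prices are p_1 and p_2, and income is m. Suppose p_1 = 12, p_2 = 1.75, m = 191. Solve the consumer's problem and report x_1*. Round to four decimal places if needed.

MU_x_1 = 10/√x_1, MU_x_2 = 1. Tangency: 10/√x_1 = p_1/p_2.
Solve: √x_1 = 10·p_2/p_1, so x_1*(p_1,p_2) = (10·p_2/p_1)², and x_2* = (m − p_1·x_1*)/p_2.
Plugging in: x_1* = (10·1.75/12)² = 2.1267.

x_1* = 2.1267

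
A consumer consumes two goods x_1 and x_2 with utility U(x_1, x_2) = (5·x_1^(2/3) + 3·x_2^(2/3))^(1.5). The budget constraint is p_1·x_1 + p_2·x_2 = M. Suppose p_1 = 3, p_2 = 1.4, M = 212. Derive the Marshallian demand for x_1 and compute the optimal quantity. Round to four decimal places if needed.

x_1* = 35.4781

From the CES first-order condition, (5/3)·(x_2/x_1)^(1/3) = p_1/p_2.
Solve for the ratio: x_2/x_1 = [(3/5)·p_1/p_2]^(3).
Substitute x_2 = (x_2/x_1)·x_1 into the budget: x_1* = M/(p_1 + p_2·(x_2/x_1)).
Numerically x_2/x_1 = 2.125364, so x_1* = 212/(3 + 1.4·2.125364) = 35.4781.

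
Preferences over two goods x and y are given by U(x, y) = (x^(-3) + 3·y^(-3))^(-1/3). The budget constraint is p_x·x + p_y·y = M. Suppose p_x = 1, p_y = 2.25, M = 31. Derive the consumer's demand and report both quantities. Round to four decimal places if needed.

MU_x ∝ x^(-4), MU_y ∝ 3·y^(-4), so MRS = (1/3)·(y/x)^(4) = p_x/p_y.
Hence y/x = (3·p_x/p_y)^(1/(4)), i.e. raised to the 0.25 power.
Substitute y = (y/x)·x into the budget: x* = M/(p_x + p_y·(y/x)).
Numerically y/x = 1.07457, so x* = 31/(1 + 2.25·1.07457) = 9.0702 and y* = 1.07457·9.0702 = 9.7466.

x* = 9.0702, y* = 9.7466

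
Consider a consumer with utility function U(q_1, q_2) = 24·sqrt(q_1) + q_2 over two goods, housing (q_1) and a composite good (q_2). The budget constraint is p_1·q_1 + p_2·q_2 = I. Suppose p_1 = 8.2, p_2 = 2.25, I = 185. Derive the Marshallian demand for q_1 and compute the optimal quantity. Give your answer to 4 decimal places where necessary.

q_1* = 10.8418

MU_q_1 = 12/√q_1, MU_q_2 = 1. Tangency: 12/√q_1 = p_1/p_2.
Thus q_1* = (12·p_2/p_1)² — independent of I — with the rest of income spent on q_2.
Plugging in: q_1* = (12·2.25/8.2)² = 10.8418.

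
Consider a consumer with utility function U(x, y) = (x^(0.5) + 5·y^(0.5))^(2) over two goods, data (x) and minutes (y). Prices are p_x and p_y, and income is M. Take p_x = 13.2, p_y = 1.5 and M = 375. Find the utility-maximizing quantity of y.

MRS = MU_x/MU_y = (1/5)·(y/x)^(0.5). Set equal to p_x/p_y.
Hence y/x = (5·p_x/p_y)^(1/(0.5)), i.e. raised to the 2 power.
Substitute y = (y/x)·x into the budget: x* = M/(p_x + p_y·(y/x)).
Numerically y/x = 1936, so x* = 375/(13.2 + 1.5·1936) = 0.1285 and y* = 1936·0.1285 = 248.8688.

y* = 248.8688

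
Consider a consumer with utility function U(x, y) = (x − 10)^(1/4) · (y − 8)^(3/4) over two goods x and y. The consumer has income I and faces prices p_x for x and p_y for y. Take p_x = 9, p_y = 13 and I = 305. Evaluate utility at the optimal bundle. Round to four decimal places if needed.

V = 5.3344

Substituting into the budget: x* = 10 + 0.25·(I − 10·p_x − 8·p_y)/p_x, and y* = 8 + 0.75·(…)/p_y.
Discretionary income = 305 − 10·9 − 8·13 = 111; x* = 10 + 0.25·111/9 = 13.0833; y* = 8 + 0.75·111/13 = 14.4038.
Utility at the optimum: U(13.0833, 14.4038) = 5.3344.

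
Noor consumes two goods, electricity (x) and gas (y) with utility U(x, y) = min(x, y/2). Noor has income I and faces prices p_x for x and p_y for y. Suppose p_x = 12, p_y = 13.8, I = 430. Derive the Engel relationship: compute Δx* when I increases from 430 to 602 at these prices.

Δx* = 4.3434

Leontief preferences: the optimum is at the kink where x/1 = y/2, i.e. y = 2·x.
Budget: p_x·x + p_y·2·x = I, so (p_x + 2·p_y)·x = I.
Demand: x*(p_x,p_y,I) = I/(p_x + 2·p_y), y* = 2·I/(p_x + 2·p_y).
Here 12 + 2·13.8 = 39.6, giving x* = 10.8586.
At I' = 602: x* = 15.202. Change: 15.202 − 10.8586 = 4.3434.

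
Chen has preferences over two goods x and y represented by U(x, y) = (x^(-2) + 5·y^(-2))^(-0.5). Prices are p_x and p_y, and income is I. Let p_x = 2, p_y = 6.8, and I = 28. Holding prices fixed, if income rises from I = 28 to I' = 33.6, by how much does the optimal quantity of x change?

From the CES first-order condition, (1/5)·(y/x)^(3) = p_x/p_y.
Solve for the ratio: y/x = [5·p_x/p_y]^(1/3).
With the ratio pinned down, the budget gives x* = I/(p_x + p_y·(y/x)) and y* = (y/x)·x*.
Numerically y/x = 1.137183, so x* = 28/(2 + 6.8·1.137183) = 2.8769.
At I' = 33.6: x* = 3.4522. Change: 3.4522 − 2.8769 = 0.5754.

Δx* = 0.5754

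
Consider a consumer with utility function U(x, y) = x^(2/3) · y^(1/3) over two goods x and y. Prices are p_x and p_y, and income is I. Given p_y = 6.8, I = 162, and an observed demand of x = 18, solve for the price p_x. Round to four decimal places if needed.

Tangency: MRS = 2·y/x = p_x/p_y.
So 2/3·p_y·y = 1/3·p_x·x; combined with the budget, a share 2/3 of income goes to x.
Demand: x*(p_x,p_y,I) = 2/3·I/p_x and y* = 1/3·I/p_y.
Set x* = 18 in the demand function and solve for p_x: p_x = 6.

p_x = 6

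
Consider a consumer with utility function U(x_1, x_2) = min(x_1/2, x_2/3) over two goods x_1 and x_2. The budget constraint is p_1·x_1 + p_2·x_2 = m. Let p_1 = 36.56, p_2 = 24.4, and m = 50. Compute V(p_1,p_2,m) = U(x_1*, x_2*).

Leontief preferences: the optimum is at the kink where x_1/2 = x_2/3, i.e. x_2 = (3/2)·x_1.
Budget: p_1·x_1 + p_2·(3/2)·x_1 = m, so (2·p_1 + 3·p_2)·x_1 = 2·m.
Demand: x_1*(p_1,p_2,m) = 2·m/(2·p_1 + 3·p_2), x_2* = 3·m/(2·p_1 + 3·p_2).
Here 2·36.56 + 3·24.4 = 146.32, giving x_1* = 0.6834 and x_2* = 1.0252.
Utility at the optimum: U(0.6834, 1.0252) = 0.3417.

V = 0.3417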